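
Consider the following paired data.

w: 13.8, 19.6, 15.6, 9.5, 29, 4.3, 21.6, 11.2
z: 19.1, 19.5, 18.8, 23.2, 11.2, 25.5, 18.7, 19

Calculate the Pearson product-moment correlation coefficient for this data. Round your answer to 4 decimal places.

-0.9075

n = 8, Σw = 124.6, Σz = 155, Σw² = 2359.7, Σz² = 3123.12, Σwz = 2210.63
nΣwz − ΣwΣz = 17685.04 − 19313 = -1627.96
nΣw² − (Σw)² = 18877.6 − 15525.16 = 3352.44; nΣz² − (Σz)² = 24984.96 − 24025 = 959.96
r = -1627.96 / √(3352.44 × 959.96) = -1627.96 / 1793.9365 ≈ -0.9075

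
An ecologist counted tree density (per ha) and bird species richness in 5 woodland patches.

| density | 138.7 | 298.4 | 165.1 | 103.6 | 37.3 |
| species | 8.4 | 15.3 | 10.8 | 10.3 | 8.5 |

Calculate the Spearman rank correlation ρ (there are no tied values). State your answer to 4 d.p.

0.7000

Rank density: 3, 5, 4, 2, 1
Rank species: 1, 5, 4, 3, 2
d = rank(density) − rank(species): 2, 0, 0, -1, -1; Σd² = 6
ρ = 1 − 6Σd² / [n(n²−1)] = 1 − 6×6 / (5×24) = 1 − 36/120 ≈ 0.7000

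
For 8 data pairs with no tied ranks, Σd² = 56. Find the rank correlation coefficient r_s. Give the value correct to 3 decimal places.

ρ = 1 − 6Σd² / [n(n²−1)] = 1 − 6×56 / (8×63)
  = 1 − 336/504 = 1 − 0.6667 ≈ 0.333

0.333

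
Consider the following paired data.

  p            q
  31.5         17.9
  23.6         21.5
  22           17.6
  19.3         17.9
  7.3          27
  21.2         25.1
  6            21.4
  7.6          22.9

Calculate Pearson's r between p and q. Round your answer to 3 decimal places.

-0.570

n = 8, Σp = 138.5, Σq = 171.3, Σp² = 3002.19, Σq² = 3754.21, Σpq = 2835.58
nΣpq − ΣpΣq = 22684.64 − 23725.05 = -1040.41
nΣp² − (Σp)² = 24017.52 − 19182.25 = 4835.27; nΣq² − (Σq)² = 30033.68 − 29343.69 = 689.99
r = -1040.41 / √(4835.27 × 689.99) = -1040.41 / 1826.5508 ≈ -0.570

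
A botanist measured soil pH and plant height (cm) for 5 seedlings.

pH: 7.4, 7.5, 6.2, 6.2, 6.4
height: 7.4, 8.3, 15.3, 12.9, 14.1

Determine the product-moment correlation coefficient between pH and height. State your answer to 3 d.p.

-0.953

n = 5, Σx = 33.7, Σy = 58, Σx² = 228.85, Σy² = 722.96, Σxy = 382.09
nΣxy − ΣxΣy = 1910.45 − 1954.6 = -44.15
nΣx² − (Σx)² = 1144.25 − 1135.69 = 8.56; nΣy² − (Σy)² = 3614.8 − 3364 = 250.8
r = -44.15 / √(8.56 × 250.8) = -44.15 / 46.3341 ≈ -0.953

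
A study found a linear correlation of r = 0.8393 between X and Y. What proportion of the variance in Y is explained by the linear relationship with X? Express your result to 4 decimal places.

0.7044

r² = (0.8393)² = 0.7044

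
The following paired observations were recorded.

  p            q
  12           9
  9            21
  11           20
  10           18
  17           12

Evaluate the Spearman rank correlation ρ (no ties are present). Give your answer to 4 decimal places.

-0.8000

Rank p: 4, 1, 3, 2, 5
Rank q: 1, 5, 4, 3, 2
d = rank(p) − rank(q): 3, -4, -1, -1, 3; Σd² = 36
ρ = 1 − 6Σd² / [n(n²−1)] = 1 − 6×36 / (5×24) = 1 − 216/120 ≈ -0.8000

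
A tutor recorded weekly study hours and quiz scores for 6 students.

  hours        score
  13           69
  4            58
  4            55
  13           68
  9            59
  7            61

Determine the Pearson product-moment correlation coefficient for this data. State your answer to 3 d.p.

n = 6, Σx = 50, Σy = 370, Σx² = 500, Σy² = 22976, Σxy = 3191
nΣxy − ΣxΣy = 19146 − 18500 = 646
nΣx² − (Σx)² = 3000 − 2500 = 500; nΣy² − (Σy)² = 137856 − 136900 = 956
r = 646 / √(500 × 956) = 646 / 691.3754 ≈ 0.934

0.934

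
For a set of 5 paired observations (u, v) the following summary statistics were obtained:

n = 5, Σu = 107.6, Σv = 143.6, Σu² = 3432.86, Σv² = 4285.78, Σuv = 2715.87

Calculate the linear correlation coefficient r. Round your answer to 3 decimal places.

r = (nΣuv − ΣuΣv) / √[(nΣu² − (Σu)²)(nΣv² − (Σv)²)]
Numerator: 5×2715.87 − 107.6×143.6 = -1872.01
Denominator: √[(17164.3 − 11577.76)(21428.9 − 20620.96)] = √[5586.54 × 807.94] = 2124.5209
r = -1872.01 / 2124.5209 ≈ -0.881

-0.881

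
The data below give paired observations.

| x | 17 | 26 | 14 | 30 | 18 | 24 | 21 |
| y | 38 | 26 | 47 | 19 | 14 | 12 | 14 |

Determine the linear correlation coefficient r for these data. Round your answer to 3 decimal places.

n = 7, Σx = 150, Σy = 170, Σx² = 3402, Σy² = 5226, Σxy = 3384
nΣxy − ΣxΣy = 23688 − 25500 = -1812
nΣx² − (Σx)² = 23814 − 22500 = 1314; nΣy² − (Σy)² = 36582 − 28900 = 7682
r = -1812 / √(1314 × 7682) = -1812 / 3177.1289 ≈ -0.570

-0.570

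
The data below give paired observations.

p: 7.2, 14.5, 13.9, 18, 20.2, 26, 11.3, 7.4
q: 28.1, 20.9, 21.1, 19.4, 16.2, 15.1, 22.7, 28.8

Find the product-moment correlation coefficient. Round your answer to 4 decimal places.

-0.9605

n = 8, Σp = 118.5, Σq = 172.3, Σp² = 2045.79, Σq² = 3883.17, Σpq = 2337.33
nΣpq − ΣpΣq = 18698.64 − 20417.55 = -1718.91
nΣp² − (Σp)² = 16366.32 − 14042.25 = 2324.07; nΣq² − (Σq)² = 31065.36 − 29687.29 = 1378.07
r = -1718.91 / √(2324.07 × 1378.07) = -1718.91 / 1789.6176 ≈ -0.9605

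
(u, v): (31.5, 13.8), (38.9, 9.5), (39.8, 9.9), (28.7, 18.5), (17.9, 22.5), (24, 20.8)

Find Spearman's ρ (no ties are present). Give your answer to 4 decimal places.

-0.9429

Rank u: 4, 5, 6, 3, 1, 2
Rank v: 3, 1, 2, 4, 6, 5
d = rank(u) − rank(v): 1, 4, 4, -1, -5, -3; Σd² = 68
ρ = 1 − 6Σd² / [n(n²−1)] = 1 − 6×68 / (6×35) = 1 − 408/210 ≈ -0.9429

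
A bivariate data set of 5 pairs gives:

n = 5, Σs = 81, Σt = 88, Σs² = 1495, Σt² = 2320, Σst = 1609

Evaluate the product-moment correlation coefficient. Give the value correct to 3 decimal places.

r = (nΣst − ΣsΣt) / √[(nΣs² − (Σs)²)(nΣt² − (Σt)²)]
Numerator: 5×1609 − 81×88 = 917
Denominator: √[(7475 − 6561)(11600 − 7744)] = √[914 × 3856] = 1877.3343
r = 917 / 1877.3343 ≈ 0.488

0.488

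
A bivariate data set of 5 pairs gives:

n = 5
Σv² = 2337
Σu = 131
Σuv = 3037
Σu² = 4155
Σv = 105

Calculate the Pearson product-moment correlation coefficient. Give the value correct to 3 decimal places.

0.926

r = (nΣuv − ΣuΣv) / √[(nΣu² − (Σu)²)(nΣv² − (Σv)²)]
Numerator: 5×3037 − 131×105 = 1430
Denominator: √[(20775 − 17161)(11685 − 11025)] = √[3614 × 660] = 1544.4222
r = 1430 / 1544.4222 ≈ 0.926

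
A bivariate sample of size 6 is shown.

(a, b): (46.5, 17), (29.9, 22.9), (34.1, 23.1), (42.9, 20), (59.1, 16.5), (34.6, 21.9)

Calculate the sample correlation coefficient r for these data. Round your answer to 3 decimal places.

n = 6, Σa = 247.1, Σb = 121.4, Σa² = 10749.45, Σb² = 2498.88, Σab = 4853.81
nΣab − ΣaΣb = 29122.86 − 29997.94 = -875.08
nΣa² − (Σa)² = 64496.7 − 61058.41 = 3438.29; nΣb² − (Σb)² = 14993.28 − 14737.96 = 255.32
r = -875.08 / √(3438.29 × 255.32) = -875.08 / 936.9441 ≈ -0.934

-0.934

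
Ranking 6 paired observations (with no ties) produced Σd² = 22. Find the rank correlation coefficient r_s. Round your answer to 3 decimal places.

0.371

ρ = 1 − 6Σd² / [n(n²−1)] = 1 − 6×22 / (6×35)
  = 1 − 132/210 = 1 − 0.6286 ≈ 0.371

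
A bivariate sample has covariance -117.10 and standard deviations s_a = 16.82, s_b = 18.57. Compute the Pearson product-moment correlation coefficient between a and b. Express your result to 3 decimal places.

-0.375

r = Cov(a,b) / (s_a · s_b) = -117.10 / (16.82 × 18.57)
  = -117.10 / 312.3474 ≈ -0.375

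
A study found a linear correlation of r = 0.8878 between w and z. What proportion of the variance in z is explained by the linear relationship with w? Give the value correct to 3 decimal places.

r² = (0.8878)² = 0.788

0.788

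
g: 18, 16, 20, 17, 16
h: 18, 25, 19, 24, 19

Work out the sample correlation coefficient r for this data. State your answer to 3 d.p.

-0.507

n = 5, Σg = 87, Σh = 105, Σg² = 1525, Σh² = 2247, Σgh = 1816
nΣgh − ΣgΣh = 9080 − 9135 = -55
nΣg² − (Σg)² = 7625 − 7569 = 56; nΣh² − (Σh)² = 11235 − 11025 = 210
r = -55 / √(56 × 210) = -55 / 108.4435 ≈ -0.507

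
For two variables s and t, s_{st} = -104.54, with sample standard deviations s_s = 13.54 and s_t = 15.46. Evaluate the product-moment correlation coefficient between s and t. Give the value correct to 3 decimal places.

-0.499

r = Cov(s,t) / (s_s · s_t) = -104.54 / (13.54 × 15.46)
  = -104.54 / 209.3284 ≈ -0.499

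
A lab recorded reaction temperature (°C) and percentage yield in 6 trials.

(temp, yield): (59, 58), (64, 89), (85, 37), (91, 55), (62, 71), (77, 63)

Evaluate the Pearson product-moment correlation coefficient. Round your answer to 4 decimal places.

n = 6, Σx = 438, Σy = 373, Σx² = 32856, Σy² = 24689, Σxy = 26521
nΣxy − ΣxΣy = 159126 − 163374 = -4248
nΣx² − (Σx)² = 197136 − 191844 = 5292; nΣy² − (Σy)² = 148134 − 139129 = 9005
r = -4248 / √(5292 × 9005) = -4248 / 6903.2210 ≈ -0.6154

-0.6154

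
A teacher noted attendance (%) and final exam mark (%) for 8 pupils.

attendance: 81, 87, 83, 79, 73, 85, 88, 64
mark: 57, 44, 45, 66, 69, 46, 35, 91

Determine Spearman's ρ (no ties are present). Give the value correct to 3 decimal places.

Rank attendance: 4, 7, 5, 3, 2, 6, 8, 1
Rank mark: 5, 2, 3, 6, 7, 4, 1, 8
d = rank(attendance) − rank(mark): -1, 5, 2, -3, -5, 2, 7, -7; Σd² = 166
ρ = 1 − 6Σd² / [n(n²−1)] = 1 − 6×166 / (8×63) = 1 − 996/504 ≈ -0.976

-0.976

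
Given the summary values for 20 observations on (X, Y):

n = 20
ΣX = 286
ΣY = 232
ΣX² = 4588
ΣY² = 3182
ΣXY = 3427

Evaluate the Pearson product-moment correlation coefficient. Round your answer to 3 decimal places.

r = (nΣXY − ΣXΣY) / √[(nΣX² − (ΣX)²)(nΣY² − (ΣY)²)]
Numerator: 20×3427 − 286×232 = 2188
Denominator: √[(91760 − 81796)(63640 − 53824)] = √[9964 × 9816] = 9889.7232
r = 2188 / 9889.7232 ≈ 0.221

0.221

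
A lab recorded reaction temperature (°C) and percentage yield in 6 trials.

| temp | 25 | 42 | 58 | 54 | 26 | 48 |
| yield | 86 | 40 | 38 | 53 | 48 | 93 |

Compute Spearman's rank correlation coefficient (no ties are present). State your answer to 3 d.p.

Rank temp: 1, 3, 6, 5, 2, 4
Rank yield: 5, 2, 1, 4, 3, 6
d = rank(temp) − rank(yield): -4, 1, 5, 1, -1, -2; Σd² = 48
ρ = 1 − 6Σd² / [n(n²−1)] = 1 − 6×48 / (6×35) = 1 − 288/210 ≈ -0.371

-0.371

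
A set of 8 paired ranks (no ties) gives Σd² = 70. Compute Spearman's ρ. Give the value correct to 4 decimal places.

ρ = 1 − 6Σd² / [n(n²−1)] = 1 − 6×70 / (8×63)
  = 1 − 420/504 = 1 − 0.83333 ≈ 0.1667

0.1667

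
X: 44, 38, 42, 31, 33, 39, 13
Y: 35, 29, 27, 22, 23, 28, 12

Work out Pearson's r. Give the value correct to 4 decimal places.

0.9542

n = 7, ΣX = 240, ΣY = 176, ΣX² = 8884, ΣY² = 4736, ΣXY = 6465
nΣXY − ΣXΣY = 45255 − 42240 = 3015
nΣX² − (ΣX)² = 62188 − 57600 = 4588; nΣY² − (ΣY)² = 33152 − 30976 = 2176
r = 3015 / √(4588 × 2176) = 3015 / 3159.6658 ≈ 0.9542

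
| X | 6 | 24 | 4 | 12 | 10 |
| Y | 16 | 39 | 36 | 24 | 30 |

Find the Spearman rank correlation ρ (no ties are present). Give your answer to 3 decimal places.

0.300

Rank X: 2, 5, 1, 4, 3
Rank Y: 1, 5, 4, 2, 3
d = rank(X) − rank(Y): 1, 0, -3, 2, 0; Σd² = 14
ρ = 1 − 6Σd² / [n(n²−1)] = 1 − 6×14 / (5×24) = 1 − 84/120 ≈ 0.300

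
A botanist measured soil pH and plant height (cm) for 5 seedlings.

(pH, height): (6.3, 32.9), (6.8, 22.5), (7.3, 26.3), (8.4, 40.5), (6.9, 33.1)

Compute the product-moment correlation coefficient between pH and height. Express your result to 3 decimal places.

0.548

n = 5, Σx = 35.7, Σy = 155.3, Σx² = 257.39, Σy² = 5016.21, Σxy = 1120.85
nΣxy − ΣxΣy = 5604.25 − 5544.21 = 60.04
nΣx² − (Σx)² = 1286.95 − 1274.49 = 12.46; nΣy² − (Σy)² = 25081.05 − 24118.09 = 962.96
r = 60.04 / √(12.46 × 962.96) = 60.04 / 109.5376 ≈ 0.548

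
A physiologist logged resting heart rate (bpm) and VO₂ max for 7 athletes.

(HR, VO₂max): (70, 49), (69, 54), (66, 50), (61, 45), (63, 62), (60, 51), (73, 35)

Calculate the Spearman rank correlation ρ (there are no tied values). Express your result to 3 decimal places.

-0.393

Rank HR: 6, 5, 4, 2, 3, 1, 7
Rank VO₂max: 3, 6, 4, 2, 7, 5, 1
d = rank(HR) − rank(VO₂max): 3, -1, 0, 0, -4, -4, 6; Σd² = 78
ρ = 1 − 6Σd² / [n(n²−1)] = 1 − 6×78 / (7×48) = 1 − 468/336 ≈ -0.393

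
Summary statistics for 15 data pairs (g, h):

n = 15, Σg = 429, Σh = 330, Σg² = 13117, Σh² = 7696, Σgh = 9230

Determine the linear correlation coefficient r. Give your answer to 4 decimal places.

r = (nΣgh − ΣgΣh) / √[(nΣg² − (Σg)²)(nΣh² − (Σh)²)]
Numerator: 15×9230 − 429×330 = -3120
Denominator: √[(196755 − 184041)(115440 − 108900)] = √[12714 × 6540] = 9118.6381
r = -3120 / 9118.6381 ≈ -0.3422

-0.3422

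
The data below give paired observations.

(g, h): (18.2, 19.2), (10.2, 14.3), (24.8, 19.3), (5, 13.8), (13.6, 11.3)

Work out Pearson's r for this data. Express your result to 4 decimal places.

n = 5, Σg = 71.8, Σh = 77.9, Σg² = 1260.28, Σh² = 1263.75, Σgh = 1196.62
nΣgh − ΣgΣh = 5983.1 − 5593.22 = 389.88
nΣg² − (Σg)² = 6301.4 − 5155.24 = 1146.16; nΣh² − (Σh)² = 6318.75 − 6068.41 = 250.34
r = 389.88 / √(1146.16 × 250.34) = 389.88 / 535.6582 ≈ 0.7279

0.7279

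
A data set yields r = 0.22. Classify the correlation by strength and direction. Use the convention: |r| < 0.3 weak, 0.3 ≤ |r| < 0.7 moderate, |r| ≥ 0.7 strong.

weak positive

r = 0.22 > 0 so the relationship is positive.
|r| = 0.22, which falls in the weak range.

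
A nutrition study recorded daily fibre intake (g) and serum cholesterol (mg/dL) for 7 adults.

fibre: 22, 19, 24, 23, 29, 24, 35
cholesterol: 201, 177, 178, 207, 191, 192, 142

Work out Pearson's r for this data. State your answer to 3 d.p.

-0.659

n = 7, Σx = 176, Σy = 1288, Σx² = 4592, Σy² = 239772, Σxy = 31935
nΣxy − ΣxΣy = 223545 − 226688 = -3143
nΣx² − (Σx)² = 32144 − 30976 = 1168; nΣy² − (Σy)² = 1678404 − 1658944 = 19460
r = -3143 / √(1168 × 19460) = -3143 / 4767.5235 ≈ -0.659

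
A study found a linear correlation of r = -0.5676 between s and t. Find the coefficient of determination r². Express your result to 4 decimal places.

0.3222

r² = (-0.5676)² = 0.3222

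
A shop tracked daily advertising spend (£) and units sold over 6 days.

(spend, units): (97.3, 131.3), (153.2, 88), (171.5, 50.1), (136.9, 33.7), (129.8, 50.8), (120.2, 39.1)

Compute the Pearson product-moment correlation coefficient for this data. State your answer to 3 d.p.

n = 6, Σx = 808.9, Σy = 393, Σx² = 112387.47, Σy² = 32738.84, Σxy = 50756.43
nΣxy − ΣxΣy = 304538.58 − 317897.7 = -13359.12
nΣx² − (Σx)² = 674324.82 − 654319.21 = 20005.61; nΣy² − (Σy)² = 196433.04 − 154449 = 41984.04
r = -13359.12 / √(20005.61 × 41984.04) = -13359.12 / 28981.3100 ≈ -0.461

-0.461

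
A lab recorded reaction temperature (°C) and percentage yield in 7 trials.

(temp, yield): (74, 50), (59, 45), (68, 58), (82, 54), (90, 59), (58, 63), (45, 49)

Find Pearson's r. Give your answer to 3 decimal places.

n = 7, Σx = 476, Σy = 378, Σx² = 33794, Σy² = 20656, Σxy = 25896
nΣxy − ΣxΣy = 181272 − 179928 = 1344
nΣx² − (Σx)² = 236558 − 226576 = 9982; nΣy² − (Σy)² = 144592 − 142884 = 1708
r = 1344 / √(9982 × 1708) = 1344 / 4129.0745 ≈ 0.325

0.325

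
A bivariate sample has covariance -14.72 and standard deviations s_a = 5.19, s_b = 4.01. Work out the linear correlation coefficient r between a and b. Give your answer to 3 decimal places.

r = Cov(a,b) / (s_a · s_b) = -14.72 / (5.19 × 4.01)
  = -14.72 / 20.8119 ≈ -0.707

-0.707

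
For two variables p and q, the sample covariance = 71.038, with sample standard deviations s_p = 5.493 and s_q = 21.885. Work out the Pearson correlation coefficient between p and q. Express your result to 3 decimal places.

r = Cov(p,q) / (s_p · s_q) = 71.038 / (5.493 × 21.885)
  = 71.038 / 120.2143 ≈ 0.591

0.591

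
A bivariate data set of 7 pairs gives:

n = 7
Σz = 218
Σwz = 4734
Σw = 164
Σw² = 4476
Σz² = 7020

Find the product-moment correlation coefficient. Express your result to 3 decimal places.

-0.976

r = (nΣwz − ΣwΣz) / √[(nΣw² − (Σw)²)(nΣz² − (Σz)²)]
Numerator: 7×4734 − 164×218 = -2614
Denominator: √[(31332 − 26896)(49140 − 47524)] = √[4436 × 1616] = 2677.4197
r = -2614 / 2677.4197 ≈ -0.976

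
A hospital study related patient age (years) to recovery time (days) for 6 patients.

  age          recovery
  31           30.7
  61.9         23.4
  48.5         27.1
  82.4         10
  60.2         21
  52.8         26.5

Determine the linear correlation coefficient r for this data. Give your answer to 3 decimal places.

n = 6, Σx = 336.8, Σy = 138.7, Σx² = 20346.5, Σy² = 3467.71, Σxy = 7201.91
nΣxy − ΣxΣy = 43211.46 − 46714.16 = -3502.7
nΣx² − (Σx)² = 122079 − 113434.24 = 8644.76; nΣy² − (Σy)² = 20806.26 − 19237.69 = 1568.57
r = -3502.7 / √(8644.76 × 1568.57) = -3502.7 / 3682.3785 ≈ -0.951

-0.951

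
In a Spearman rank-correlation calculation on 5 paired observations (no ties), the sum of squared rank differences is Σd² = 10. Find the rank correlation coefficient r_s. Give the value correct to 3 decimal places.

ρ = 1 − 6Σd² / [n(n²−1)] = 1 − 6×10 / (5×24)
  = 1 − 60/120 = 1 − 0.5000 ≈ 0.500

0.500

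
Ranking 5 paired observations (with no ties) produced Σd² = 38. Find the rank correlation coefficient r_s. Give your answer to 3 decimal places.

ρ = 1 − 6Σd² / [n(n²−1)] = 1 − 6×38 / (5×24)
  = 1 − 228/120 = 1 − 1.9000 ≈ -0.900

-0.900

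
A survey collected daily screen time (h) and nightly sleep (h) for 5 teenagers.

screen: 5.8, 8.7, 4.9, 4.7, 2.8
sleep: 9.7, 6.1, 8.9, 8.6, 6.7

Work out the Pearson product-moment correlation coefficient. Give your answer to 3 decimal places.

n = 5, Σx = 26.9, Σy = 40, Σx² = 163.27, Σy² = 329.36, Σxy = 212.12
nΣxy − ΣxΣy = 1060.6 − 1076 = -15.4
nΣx² − (Σx)² = 816.35 − 723.61 = 92.74; nΣy² − (Σy)² = 1646.8 − 1600 = 46.8
r = -15.4 / √(92.74 × 46.8) = -15.4 / 65.8804 ≈ -0.234

-0.234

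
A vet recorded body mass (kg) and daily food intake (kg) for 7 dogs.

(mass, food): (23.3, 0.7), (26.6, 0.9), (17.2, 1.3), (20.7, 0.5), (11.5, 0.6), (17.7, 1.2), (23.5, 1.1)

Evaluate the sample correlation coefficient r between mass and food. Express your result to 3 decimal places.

0.053

n = 7, Σx = 140.5, Σy = 6.3, Σx² = 2972.57, Σy² = 6.25, Σxy = 126.95
nΣxy − ΣxΣy = 888.65 − 885.15 = 3.5
nΣx² − (Σx)² = 20807.99 − 19740.25 = 1067.74; nΣy² − (Σy)² = 43.75 − 39.69 = 4.06
r = 3.5 / √(1067.74 × 4.06) = 3.5 / 65.8409 ≈ 0.053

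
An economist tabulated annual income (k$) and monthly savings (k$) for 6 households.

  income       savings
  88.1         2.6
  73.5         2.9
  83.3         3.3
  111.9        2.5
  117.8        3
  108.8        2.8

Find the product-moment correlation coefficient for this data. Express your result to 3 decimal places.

-0.302

n = 6, Σx = 583.4, Σy = 17.1, Σx² = 58338.64, Σy² = 49.15, Σxy = 1654.89
nΣxy − ΣxΣy = 9929.34 − 9976.14 = -46.8
nΣx² − (Σx)² = 350031.84 − 340355.56 = 9676.28; nΣy² − (Σy)² = 294.9 − 292.41 = 2.49
r = -46.8 / √(9676.28 × 2.49) = -46.8 / 155.2222 ≈ -0.302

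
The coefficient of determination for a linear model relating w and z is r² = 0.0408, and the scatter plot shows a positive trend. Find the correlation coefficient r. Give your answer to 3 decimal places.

|r| = √0.0408 = 0.202
The association is positive, so r = 0.202.

0.202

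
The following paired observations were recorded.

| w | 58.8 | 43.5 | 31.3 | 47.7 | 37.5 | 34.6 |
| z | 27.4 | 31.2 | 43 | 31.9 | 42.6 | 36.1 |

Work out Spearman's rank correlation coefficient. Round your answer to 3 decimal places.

-0.886

Rank w: 6, 4, 1, 5, 3, 2
Rank z: 1, 2, 6, 3, 5, 4
d = rank(w) − rank(z): 5, 2, -5, 2, -2, -2; Σd² = 66
ρ = 1 − 6Σd² / [n(n²−1)] = 1 − 6×66 / (6×35) = 1 − 396/210 ≈ -0.886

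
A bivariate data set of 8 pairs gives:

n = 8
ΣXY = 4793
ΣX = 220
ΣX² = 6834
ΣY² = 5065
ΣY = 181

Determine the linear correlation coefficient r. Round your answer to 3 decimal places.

-0.212

r = (nΣXY − ΣXΣY) / √[(nΣX² − (ΣX)²)(nΣY² − (ΣY)²)]
Numerator: 8×4793 − 220×181 = -1476
Denominator: √[(54672 − 48400)(40520 − 32761)] = √[6272 × 7759] = 6975.9908
r = -1476 / 6975.9908 ≈ -0.212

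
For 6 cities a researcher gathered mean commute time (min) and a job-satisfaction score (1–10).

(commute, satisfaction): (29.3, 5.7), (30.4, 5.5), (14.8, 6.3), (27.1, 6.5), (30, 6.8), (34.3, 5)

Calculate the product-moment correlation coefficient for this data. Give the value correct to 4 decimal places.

n = 6, Σx = 165.9, Σy = 35.8, Σx² = 4812.59, Σy² = 215.92, Σxy = 979.1
nΣxy − ΣxΣy = 5874.6 − 5939.22 = -64.62
nΣx² − (Σx)² = 28875.54 − 27522.81 = 1352.73; nΣy² − (Σy)² = 1295.52 − 1281.64 = 13.88
r = -64.62 / √(1352.73 × 13.88) = -64.62 / 137.0252 ≈ -0.4716

-0.4716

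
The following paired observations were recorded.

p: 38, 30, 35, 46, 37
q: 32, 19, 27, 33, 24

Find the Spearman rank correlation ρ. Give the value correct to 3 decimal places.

0.900

Rank p: 4, 1, 2, 5, 3
Rank q: 4, 1, 3, 5, 2
d = rank(p) − rank(q): 0, 0, -1, 0, 1; Σd² = 2
ρ = 1 − 6Σd² / [n(n²−1)] = 1 − 6×2 / (5×24) = 1 − 12/120 ≈ 0.900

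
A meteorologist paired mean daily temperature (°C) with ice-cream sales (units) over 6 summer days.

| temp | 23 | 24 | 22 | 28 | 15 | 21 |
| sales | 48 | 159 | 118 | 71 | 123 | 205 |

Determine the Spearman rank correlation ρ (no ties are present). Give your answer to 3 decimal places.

Rank temp: 4, 5, 3, 6, 1, 2
Rank sales: 1, 5, 3, 2, 4, 6
d = rank(temp) − rank(sales): 3, 0, 0, 4, -3, -4; Σd² = 50
ρ = 1 − 6Σd² / [n(n²−1)] = 1 − 6×50 / (6×35) = 1 − 300/210 ≈ -0.429

-0.429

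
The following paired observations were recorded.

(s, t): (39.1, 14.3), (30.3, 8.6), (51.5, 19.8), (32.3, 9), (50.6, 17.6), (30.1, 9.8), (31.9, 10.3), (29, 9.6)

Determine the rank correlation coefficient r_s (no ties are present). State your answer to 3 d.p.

0.738

Rank s: 6, 3, 8, 5, 7, 2, 4, 1
Rank t: 6, 1, 8, 2, 7, 4, 5, 3
d = rank(s) − rank(t): 0, 2, 0, 3, 0, -2, -1, -2; Σd² = 22
ρ = 1 − 6Σd² / [n(n²−1)] = 1 − 6×22 / (8×63) = 1 − 132/504 ≈ 0.738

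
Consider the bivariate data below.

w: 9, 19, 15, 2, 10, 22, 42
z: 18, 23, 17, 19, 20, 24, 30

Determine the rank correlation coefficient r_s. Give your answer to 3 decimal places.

0.750

Rank w: 2, 5, 4, 1, 3, 6, 7
Rank z: 2, 5, 1, 3, 4, 6, 7
d = rank(w) − rank(z): 0, 0, 3, -2, -1, 0, 0; Σd² = 14
ρ = 1 − 6Σd² / [n(n²−1)] = 1 − 6×14 / (7×48) = 1 − 84/336 ≈ 0.750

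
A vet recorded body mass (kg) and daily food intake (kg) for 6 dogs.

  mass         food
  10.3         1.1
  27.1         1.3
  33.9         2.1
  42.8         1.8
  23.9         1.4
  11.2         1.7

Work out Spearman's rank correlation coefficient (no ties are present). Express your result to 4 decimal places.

Rank mass: 1, 4, 5, 6, 3, 2
Rank food: 1, 2, 6, 5, 3, 4
d = rank(mass) − rank(food): 0, 2, -1, 1, 0, -2; Σd² = 10
ρ = 1 − 6Σd² / [n(n²−1)] = 1 − 6×10 / (6×35) = 1 − 60/210 ≈ 0.7143

0.7143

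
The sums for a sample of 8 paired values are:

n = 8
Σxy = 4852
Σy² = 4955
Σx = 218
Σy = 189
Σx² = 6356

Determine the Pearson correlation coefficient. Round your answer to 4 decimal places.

r = (nΣxy − ΣxΣy) / √[(nΣx² − (Σx)²)(nΣy² − (Σy)²)]
Numerator: 8×4852 − 218×189 = -2386
Denominator: √[(50848 − 47524)(39640 − 35721)] = √[3324 × 3919] = 3609.2598
r = -2386 / 3609.2598 ≈ -0.6611

-0.6611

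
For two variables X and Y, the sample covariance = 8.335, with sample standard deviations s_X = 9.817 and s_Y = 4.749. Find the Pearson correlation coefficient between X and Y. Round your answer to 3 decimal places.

0.179

r = Cov(X,Y) / (s_X · s_Y) = 8.335 / (9.817 × 4.749)
  = 8.335 / 46.6209 ≈ 0.179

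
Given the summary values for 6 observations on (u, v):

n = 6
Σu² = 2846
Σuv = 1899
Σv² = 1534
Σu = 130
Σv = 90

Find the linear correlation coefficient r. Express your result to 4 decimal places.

-0.6942

r = (nΣuv − ΣuΣv) / √[(nΣu² − (Σu)²)(nΣv² − (Σv)²)]
Numerator: 6×1899 − 130×90 = -306
Denominator: √[(17076 − 16900)(9204 − 8100)] = √[176 × 1104] = 440.7993
r = -306 / 440.7993 ≈ -0.6942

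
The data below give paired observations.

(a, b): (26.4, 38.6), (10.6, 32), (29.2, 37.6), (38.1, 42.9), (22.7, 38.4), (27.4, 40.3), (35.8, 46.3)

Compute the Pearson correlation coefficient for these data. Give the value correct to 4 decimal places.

n = 7, Σa = 190.2, Σb = 276.1, Σa² = 5661.26, Σb² = 11010.47, Σab = 7724.09
nΣab − ΣaΣb = 54068.63 − 52514.22 = 1554.41
nΣa² − (Σa)² = 39628.82 − 36176.04 = 3452.78; nΣb² − (Σb)² = 77073.29 − 76231.21 = 842.08
r = 1554.41 / √(3452.78 × 842.08) = 1554.41 / 1705.1443 ≈ 0.9116

0.9116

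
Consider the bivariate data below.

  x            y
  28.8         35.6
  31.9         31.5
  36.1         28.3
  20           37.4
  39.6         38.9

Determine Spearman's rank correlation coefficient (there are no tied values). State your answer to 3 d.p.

Rank x: 2, 3, 4, 1, 5
Rank y: 3, 2, 1, 4, 5
d = rank(x) − rank(y): -1, 1, 3, -3, 0; Σd² = 20
ρ = 1 − 6Σd² / [n(n²−1)] = 1 − 6×20 / (5×24) = 1 − 120/120 ≈ 0.000

0.000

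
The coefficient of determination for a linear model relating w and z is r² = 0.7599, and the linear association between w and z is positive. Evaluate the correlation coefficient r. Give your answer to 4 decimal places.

|r| = √0.7599 = 0.8717
The association is positive, so r = 0.8717.

0.8717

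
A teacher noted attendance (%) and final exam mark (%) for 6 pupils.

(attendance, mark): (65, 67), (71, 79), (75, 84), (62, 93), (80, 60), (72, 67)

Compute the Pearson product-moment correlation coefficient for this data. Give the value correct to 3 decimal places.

-0.542

n = 6, Σx = 425, Σy = 450, Σx² = 30319, Σy² = 34524, Σxy = 31654
nΣxy − ΣxΣy = 189924 − 191250 = -1326
nΣx² − (Σx)² = 181914 − 180625 = 1289; nΣy² − (Σy)² = 207144 − 202500 = 4644
r = -1326 / √(1289 × 4644) = -1326 / 2446.6540 ≈ -0.542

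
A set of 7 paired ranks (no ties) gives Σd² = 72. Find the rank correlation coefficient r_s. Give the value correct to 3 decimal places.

ρ = 1 − 6Σd² / [n(n²−1)] = 1 − 6×72 / (7×48)
  = 1 − 432/336 = 1 − 1.2857 ≈ -0.286

-0.286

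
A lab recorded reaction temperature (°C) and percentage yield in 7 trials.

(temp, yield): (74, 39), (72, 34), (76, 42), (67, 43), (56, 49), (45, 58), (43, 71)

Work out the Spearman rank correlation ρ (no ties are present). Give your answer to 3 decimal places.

-0.857

Rank temp: 6, 5, 7, 4, 3, 2, 1
Rank yield: 2, 1, 3, 4, 5, 6, 7
d = rank(temp) − rank(yield): 4, 4, 4, 0, -2, -4, -6; Σd² = 104
ρ = 1 − 6Σd² / [n(n²−1)] = 1 − 6×104 / (7×48) = 1 − 624/336 ≈ -0.857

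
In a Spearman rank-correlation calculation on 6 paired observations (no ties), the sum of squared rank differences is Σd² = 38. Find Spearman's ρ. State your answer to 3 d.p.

ρ = 1 − 6Σd² / [n(n²−1)] = 1 − 6×38 / (6×35)
  = 1 − 228/210 = 1 − 1.0857 ≈ -0.086

-0.086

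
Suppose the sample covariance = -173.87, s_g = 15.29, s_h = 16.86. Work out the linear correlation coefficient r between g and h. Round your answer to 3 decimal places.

r = Cov(g,h) / (s_g · s_h) = -173.87 / (15.29 × 16.86)
  = -173.87 / 257.7894 ≈ -0.674

-0.674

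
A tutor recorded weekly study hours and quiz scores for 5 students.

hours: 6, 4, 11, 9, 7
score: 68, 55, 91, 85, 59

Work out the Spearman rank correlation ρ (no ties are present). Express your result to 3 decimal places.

Rank hours: 2, 1, 5, 4, 3
Rank score: 3, 1, 5, 4, 2
d = rank(hours) − rank(score): -1, 0, 0, 0, 1; Σd² = 2
ρ = 1 − 6Σd² / [n(n²−1)] = 1 − 6×2 / (5×24) = 1 − 12/120 ≈ 0.900

0.900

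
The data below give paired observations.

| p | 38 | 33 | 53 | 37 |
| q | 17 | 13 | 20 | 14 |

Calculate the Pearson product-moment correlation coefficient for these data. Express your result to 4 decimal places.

0.9255

n = 4, Σp = 161, Σq = 64, Σp² = 6711, Σq² = 1054, Σpq = 2653
nΣpq − ΣpΣq = 10612 − 10304 = 308
nΣp² − (Σp)² = 26844 − 25921 = 923; nΣq² − (Σq)² = 4216 − 4096 = 120
r = 308 / √(923 × 120) = 308 / 332.8062 ≈ 0.9255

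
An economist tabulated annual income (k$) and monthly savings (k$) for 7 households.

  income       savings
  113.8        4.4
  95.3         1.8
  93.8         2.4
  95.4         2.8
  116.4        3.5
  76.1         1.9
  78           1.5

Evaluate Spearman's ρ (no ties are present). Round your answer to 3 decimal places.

0.786

Rank income: 6, 4, 3, 5, 7, 1, 2
Rank savings: 7, 2, 4, 5, 6, 3, 1
d = rank(income) − rank(savings): -1, 2, -1, 0, 1, -2, 1; Σd² = 12
ρ = 1 − 6Σd² / [n(n²−1)] = 1 − 6×12 / (7×48) = 1 − 72/336 ≈ 0.786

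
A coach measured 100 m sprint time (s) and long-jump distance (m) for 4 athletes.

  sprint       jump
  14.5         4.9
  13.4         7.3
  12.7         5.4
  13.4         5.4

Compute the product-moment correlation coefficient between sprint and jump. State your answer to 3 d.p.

-0.292

n = 4, Σx = 54, Σy = 23, Σx² = 730.66, Σy² = 135.62, Σxy = 309.81
nΣxy − ΣxΣy = 1239.24 − 1242 = -2.76
nΣx² − (Σx)² = 2922.64 − 2916 = 6.64; nΣy² − (Σy)² = 542.48 − 529 = 13.48
r = -2.76 / √(6.64 × 13.48) = -2.76 / 9.4608 ≈ -0.292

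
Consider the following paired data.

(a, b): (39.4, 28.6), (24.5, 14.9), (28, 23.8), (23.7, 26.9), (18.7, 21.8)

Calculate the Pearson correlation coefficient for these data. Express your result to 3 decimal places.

0.529

n = 5, Σa = 134.3, Σb = 116, Σa² = 3847.99, Σb² = 2805.26, Σab = 3203.48
nΣab − ΣaΣb = 16017.4 − 15578.8 = 438.6
nΣa² − (Σa)² = 19239.95 − 18036.49 = 1203.46; nΣb² − (Σb)² = 14026.3 − 13456 = 570.3
r = 438.6 / √(1203.46 × 570.3) = 438.6 / 828.4523 ≈ 0.529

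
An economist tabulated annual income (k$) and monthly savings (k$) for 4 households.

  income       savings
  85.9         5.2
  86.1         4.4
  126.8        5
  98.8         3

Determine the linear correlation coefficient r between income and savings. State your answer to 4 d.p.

n = 4, Σx = 397.6, Σy = 17.6, Σx² = 40631.7, Σy² = 80.4, Σxy = 1755.92
nΣxy − ΣxΣy = 7023.68 − 6997.76 = 25.92
nΣx² − (Σx)² = 162526.8 − 158085.76 = 4441.04; nΣy² − (Σy)² = 321.6 − 309.76 = 11.84
r = 25.92 / √(4441.04 × 11.84) = 25.92 / 229.3075 ≈ 0.1130

0.1130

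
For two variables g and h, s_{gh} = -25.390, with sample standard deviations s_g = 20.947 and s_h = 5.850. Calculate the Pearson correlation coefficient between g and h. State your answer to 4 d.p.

r = Cov(g,h) / (s_g · s_h) = -25.390 / (20.947 × 5.850)
  = -25.390 / 122.5399 ≈ -0.2072

-0.2072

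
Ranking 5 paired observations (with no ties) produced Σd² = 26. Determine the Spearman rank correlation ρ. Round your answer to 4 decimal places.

-0.3000

ρ = 1 − 6Σd² / [n(n²−1)] = 1 − 6×26 / (5×24)
  = 1 − 156/120 = 1 − 1.30000 ≈ -0.3000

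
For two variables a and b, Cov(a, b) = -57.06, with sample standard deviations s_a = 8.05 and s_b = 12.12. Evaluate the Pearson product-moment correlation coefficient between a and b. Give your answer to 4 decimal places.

-0.5848

r = Cov(a,b) / (s_a · s_b) = -57.06 / (8.05 × 12.12)
  = -57.06 / 97.5660 ≈ -0.5848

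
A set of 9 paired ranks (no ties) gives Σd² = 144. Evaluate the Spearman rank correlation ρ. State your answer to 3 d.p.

ρ = 1 − 6Σd² / [n(n²−1)] = 1 − 6×144 / (9×80)
  = 1 − 864/720 = 1 − 1.2000 ≈ -0.200

-0.200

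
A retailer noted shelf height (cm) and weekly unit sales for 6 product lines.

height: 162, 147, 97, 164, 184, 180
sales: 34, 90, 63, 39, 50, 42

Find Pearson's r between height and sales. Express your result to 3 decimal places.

-0.455

n = 6, Σx = 934, Σy = 318, Σx² = 150414, Σy² = 19010, Σxy = 48005
nΣxy − ΣxΣy = 288030 − 297012 = -8982
nΣx² − (Σx)² = 902484 − 872356 = 30128; nΣy² − (Σy)² = 114060 − 101124 = 12936
r = -8982 / √(30128 × 12936) = -8982 / 19741.7276 ≈ -0.455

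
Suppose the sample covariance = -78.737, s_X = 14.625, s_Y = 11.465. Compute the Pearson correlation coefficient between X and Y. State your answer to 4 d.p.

r = Cov(X,Y) / (s_X · s_Y) = -78.737 / (14.625 × 11.465)
  = -78.737 / 167.6756 ≈ -0.4696

-0.4696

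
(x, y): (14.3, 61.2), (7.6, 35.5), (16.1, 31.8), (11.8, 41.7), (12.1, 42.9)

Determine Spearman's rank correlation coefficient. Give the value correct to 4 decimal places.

Rank x: 4, 1, 5, 2, 3
Rank y: 5, 2, 1, 3, 4
d = rank(x) − rank(y): -1, -1, 4, -1, -1; Σd² = 20
ρ = 1 − 6Σd² / [n(n²−1)] = 1 − 6×20 / (5×24) = 1 − 120/120 ≈ 0.0000

0.0000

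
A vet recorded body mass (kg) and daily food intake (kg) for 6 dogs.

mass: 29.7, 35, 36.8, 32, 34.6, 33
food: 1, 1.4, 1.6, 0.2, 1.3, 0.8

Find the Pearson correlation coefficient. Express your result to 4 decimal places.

n = 6, Σx = 201.1, Σy = 6.3, Σx² = 6771.49, Σy² = 7.89, Σxy = 215.36
nΣxy − ΣxΣy = 1292.16 − 1266.93 = 25.23
nΣx² − (Σx)² = 40628.94 − 40441.21 = 187.73; nΣy² − (Σy)² = 47.34 − 39.69 = 7.65
r = 25.23 / √(187.73 × 7.65) = 25.23 / 37.8964 ≈ 0.6658

0.6658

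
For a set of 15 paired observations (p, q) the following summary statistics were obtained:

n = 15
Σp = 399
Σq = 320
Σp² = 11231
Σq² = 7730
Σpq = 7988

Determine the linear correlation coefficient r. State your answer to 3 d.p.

r = (nΣpq − ΣpΣq) / √[(nΣp² − (Σp)²)(nΣq² − (Σq)²)]
Numerator: 15×7988 − 399×320 = -7860
Denominator: √[(168465 − 159201)(115950 − 102400)] = √[9264 × 13550] = 11203.8922
r = -7860 / 11203.8922 ≈ -0.702

-0.702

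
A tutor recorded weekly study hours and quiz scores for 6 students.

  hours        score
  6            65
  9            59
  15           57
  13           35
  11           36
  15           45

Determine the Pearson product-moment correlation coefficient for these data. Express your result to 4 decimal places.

-0.5037

n = 6, Σx = 69, Σy = 297, Σx² = 857, Σy² = 15501, Σxy = 3302
nΣxy − ΣxΣy = 19812 − 20493 = -681
nΣx² − (Σx)² = 5142 − 4761 = 381; nΣy² − (Σy)² = 93006 − 88209 = 4797
r = -681 / √(381 × 4797) = -681 / 1351.9087 ≈ -0.5037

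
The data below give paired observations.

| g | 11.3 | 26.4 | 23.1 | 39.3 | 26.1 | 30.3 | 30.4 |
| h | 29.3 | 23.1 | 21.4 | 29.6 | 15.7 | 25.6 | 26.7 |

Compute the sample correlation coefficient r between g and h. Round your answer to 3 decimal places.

n = 7, Σg = 186.9, Σh = 171.4, Σg² = 5426.21, Σh² = 4340.96, Σgh = 4595.68
nΣgh − ΣgΣh = 32169.76 − 32034.66 = 135.1
nΣg² − (Σg)² = 37983.47 − 34931.61 = 3051.86; nΣh² − (Σh)² = 30386.72 − 29377.96 = 1008.76
r = 135.1 / √(3051.86 × 1008.76) = 135.1 / 1754.5923 ≈ 0.077

0.077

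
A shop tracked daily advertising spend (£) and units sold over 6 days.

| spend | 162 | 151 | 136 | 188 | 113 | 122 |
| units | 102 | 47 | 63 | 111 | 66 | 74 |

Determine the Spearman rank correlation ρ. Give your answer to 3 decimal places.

0.486

Rank spend: 5, 4, 3, 6, 1, 2
Rank units: 5, 1, 2, 6, 3, 4
d = rank(spend) − rank(units): 0, 3, 1, 0, -2, -2; Σd² = 18
ρ = 1 − 6Σd² / [n(n²−1)] = 1 − 6×18 / (6×35) = 1 − 108/210 ≈ 0.486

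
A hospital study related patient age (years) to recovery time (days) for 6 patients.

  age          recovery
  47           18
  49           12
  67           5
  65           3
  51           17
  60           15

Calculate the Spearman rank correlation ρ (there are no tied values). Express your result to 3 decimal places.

Rank age: 1, 2, 6, 5, 3, 4
Rank recovery: 6, 3, 2, 1, 5, 4
d = rank(age) − rank(recovery): -5, -1, 4, 4, -2, 0; Σd² = 62
ρ = 1 − 6Σd² / [n(n²−1)] = 1 − 6×62 / (6×35) = 1 − 372/210 ≈ -0.771

-0.771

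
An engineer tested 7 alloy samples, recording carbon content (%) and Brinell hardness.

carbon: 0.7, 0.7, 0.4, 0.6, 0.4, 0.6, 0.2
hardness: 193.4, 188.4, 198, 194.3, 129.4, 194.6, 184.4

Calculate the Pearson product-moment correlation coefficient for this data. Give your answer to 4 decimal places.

0.3283

n = 7, Σx = 3.6, Σy = 1282.5, Σx² = 2.06, Σy² = 238471.49, Σxy = 668.44
nΣxy − ΣxΣy = 4679.08 − 4617 = 62.08
nΣx² − (Σx)² = 14.42 − 12.96 = 1.46; nΣy² − (Σy)² = 1669300.43 − 1644806.25 = 24494.18
r = 62.08 / √(1.46 × 24494.18) = 62.08 / 189.1071 ≈ 0.3283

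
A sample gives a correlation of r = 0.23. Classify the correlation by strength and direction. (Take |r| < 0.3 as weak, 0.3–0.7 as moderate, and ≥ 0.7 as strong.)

r = 0.23 > 0 so the relationship is positive.
|r| = 0.23, which falls in the weak range.

weak positive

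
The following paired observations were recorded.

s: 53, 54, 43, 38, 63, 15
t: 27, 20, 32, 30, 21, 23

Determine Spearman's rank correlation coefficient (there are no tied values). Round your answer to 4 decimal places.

Rank s: 4, 5, 3, 2, 6, 1
Rank t: 4, 1, 6, 5, 2, 3
d = rank(s) − rank(t): 0, 4, -3, -3, 4, -2; Σd² = 54
ρ = 1 − 6Σd² / [n(n²−1)] = 1 − 6×54 / (6×35) = 1 − 324/210 ≈ -0.5429

-0.5429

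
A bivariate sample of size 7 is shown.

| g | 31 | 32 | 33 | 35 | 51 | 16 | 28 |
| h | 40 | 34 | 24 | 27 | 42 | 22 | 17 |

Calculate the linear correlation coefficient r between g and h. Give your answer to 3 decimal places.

n = 7, Σg = 226, Σh = 206, Σg² = 7940, Σh² = 6598, Σgh = 7035
nΣgh − ΣgΣh = 49245 − 46556 = 2689
nΣg² − (Σg)² = 55580 − 51076 = 4504; nΣh² − (Σh)² = 46186 − 42436 = 3750
r = 2689 / √(4504 × 3750) = 2689 / 4109.7445 ≈ 0.654

0.654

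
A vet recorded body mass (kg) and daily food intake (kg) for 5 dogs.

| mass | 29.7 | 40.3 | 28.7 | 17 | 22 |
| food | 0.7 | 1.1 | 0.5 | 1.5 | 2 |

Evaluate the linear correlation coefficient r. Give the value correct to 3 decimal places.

-0.503

n = 5, Σx = 137.7, Σy = 5.8, Σx² = 4102.87, Σy² = 8.2, Σxy = 148.97
nΣxy − ΣxΣy = 744.85 − 798.66 = -53.81
nΣx² − (Σx)² = 20514.35 − 18961.29 = 1553.06; nΣy² − (Σy)² = 41 − 33.64 = 7.36
r = -53.81 / √(1553.06 × 7.36) = -53.81 / 106.9136 ≈ -0.503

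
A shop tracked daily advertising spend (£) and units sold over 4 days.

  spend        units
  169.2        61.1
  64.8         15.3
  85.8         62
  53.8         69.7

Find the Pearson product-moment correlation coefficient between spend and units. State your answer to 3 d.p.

0.248

n = 4, Σx = 373.6, Σy = 208.1, Σx² = 43083.76, Σy² = 12669.39, Σxy = 20399.02
nΣxy − ΣxΣy = 81596.08 − 77746.16 = 3849.92
nΣx² − (Σx)² = 172335.04 − 139576.96 = 32758.08; nΣy² − (Σy)² = 50677.56 − 43305.61 = 7371.95
r = 3849.92 / √(32758.08 × 7371.95) = 3849.92 / 15539.9784 ≈ 0.248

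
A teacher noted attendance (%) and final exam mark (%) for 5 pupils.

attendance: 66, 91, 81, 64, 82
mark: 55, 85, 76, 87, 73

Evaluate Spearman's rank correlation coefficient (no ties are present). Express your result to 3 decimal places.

-0.100

Rank attendance: 2, 5, 3, 1, 4
Rank mark: 1, 4, 3, 5, 2
d = rank(attendance) − rank(mark): 1, 1, 0, -4, 2; Σd² = 22
ρ = 1 − 6Σd² / [n(n²−1)] = 1 − 6×22 / (5×24) = 1 − 132/120 ≈ -0.100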